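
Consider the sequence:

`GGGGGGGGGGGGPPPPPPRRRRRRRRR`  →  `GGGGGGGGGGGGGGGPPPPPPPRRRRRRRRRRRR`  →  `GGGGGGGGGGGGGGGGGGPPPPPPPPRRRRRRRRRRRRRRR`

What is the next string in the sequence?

Reading off run lengths: G runs 12, 15, 18; P runs 6, 7, 8; R runs 9, 12, 15 — each is linear in n, where the shown terms are n = 3, 4, 5.
Setting n = 6 gives 21, 9, 18 characters in each block.

GGGGGGGGGGGGGGGGGGGGGPPPPPPPPPRRRRRRRRRRRRRRRRRR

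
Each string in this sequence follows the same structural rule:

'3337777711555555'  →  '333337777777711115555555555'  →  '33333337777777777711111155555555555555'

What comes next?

Reading off run lengths: 3 runs 3, 5, 7; 7 runs 5, 8, 11; 1 runs 2, 4, 6; 5 runs 6, 10, 14 — each is linear in n (n = 1, 2, …).
At n = 4 the blocks have lengths 9, 14, 8, 18.

3333333337777777777777711111111555555555555555555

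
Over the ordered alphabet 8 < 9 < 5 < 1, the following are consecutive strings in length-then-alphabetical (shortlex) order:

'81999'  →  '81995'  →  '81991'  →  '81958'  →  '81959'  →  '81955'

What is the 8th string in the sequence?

81918

Stepping forward 2 times from 81955: 81955 → 81951, then the target.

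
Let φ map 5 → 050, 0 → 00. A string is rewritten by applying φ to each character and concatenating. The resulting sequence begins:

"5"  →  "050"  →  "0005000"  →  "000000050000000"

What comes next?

0000000000000005000000000000000

Applying the rule to each of the 15 symbols of 000000050000000 gives the pieces 00 00 00 00 00 00 00 050 00 00 00 00 00 00 00, which concatenate to the answer.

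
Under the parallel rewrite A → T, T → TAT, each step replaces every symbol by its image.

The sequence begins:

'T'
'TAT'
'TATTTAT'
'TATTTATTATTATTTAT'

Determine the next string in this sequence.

Applying the rule to each of the 17 symbols of TATTTATTATTATTTAT gives the pieces TAT T TAT TAT TAT T TAT TAT T TAT TAT T TAT TAT TAT T TAT, which concatenate to the answer.

TATTTATTATTATTTATTATTTATTATTTATTATTATTTAT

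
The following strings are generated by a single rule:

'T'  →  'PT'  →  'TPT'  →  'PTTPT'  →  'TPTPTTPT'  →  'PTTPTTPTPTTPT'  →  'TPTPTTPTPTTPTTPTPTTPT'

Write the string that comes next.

PTTPTTPTPTTPTTPTPTTPTPTTPTTPTPTTPT

Each term (from the third on) is the two preceding terms concatenated in order: term 3 = T·PT = TPT.
The next term joins PTTPTTPTPTTPT and TPTPTTPTPTTPTTPTPTTPT.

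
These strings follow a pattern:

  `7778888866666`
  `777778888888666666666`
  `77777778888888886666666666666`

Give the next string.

7777777778888888888866666666666666666

Each string has the form 7^{2n+1} 8^{2n+3} 6^{4n+1} (n = 1, 2, …).
At n = 4 the blocks have lengths 9, 11, 17.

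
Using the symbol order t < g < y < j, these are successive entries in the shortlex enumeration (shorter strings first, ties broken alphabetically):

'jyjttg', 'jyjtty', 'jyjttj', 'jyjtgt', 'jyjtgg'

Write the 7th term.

jyjtgj

Advancing 2 positions from jyjtgg through jyjtgg → jyjtgy reaches term 7.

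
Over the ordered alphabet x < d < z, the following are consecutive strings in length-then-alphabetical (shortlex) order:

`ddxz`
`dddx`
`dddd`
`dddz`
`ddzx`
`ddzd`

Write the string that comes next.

ddzz

The successor of ddzd increments the rightmost position that isn't already z and resets every position after it to x.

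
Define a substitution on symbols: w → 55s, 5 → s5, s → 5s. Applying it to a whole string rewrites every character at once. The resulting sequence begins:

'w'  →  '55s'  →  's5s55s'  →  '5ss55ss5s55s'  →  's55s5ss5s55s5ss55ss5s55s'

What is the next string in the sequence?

Replace each of the 24 characters of s55s5ss5s55s5ss55ss5s55s in place — 5s s5 s5 5s s5 5s 5s s5 5s s5 s5 5s s5 5s 5s s5 s5 5s 5s s5 5s s5 s5 5s — and concatenate.

5ss5s55ss55s5ss55ss5s55ss55s5ss5s55s5ss55ss5s55s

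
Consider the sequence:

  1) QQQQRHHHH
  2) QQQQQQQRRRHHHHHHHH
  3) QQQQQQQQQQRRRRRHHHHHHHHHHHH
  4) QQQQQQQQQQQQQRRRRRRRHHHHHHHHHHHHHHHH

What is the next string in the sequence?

The n-th term is 3n+1 Q's then 2n-1 R's then 4n H's (n = 1, 2, …).
For the next term, n = 5, so the run lengths are 16, 9, 20.

QQQQQQQQQQQQQQQQRRRRRRRRRHHHHHHHHHHHHHHHHHHHH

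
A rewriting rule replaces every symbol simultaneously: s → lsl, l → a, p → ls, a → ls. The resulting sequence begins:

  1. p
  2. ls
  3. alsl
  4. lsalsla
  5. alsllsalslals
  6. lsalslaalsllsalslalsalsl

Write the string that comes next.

Replace each of the 24 characters of lsalslaalsllsalslalsalsl in place — a lsl ls a lsl a ls ls a lsl a a lsl ls a lsl a ls a lsl ls a lsl a — and concatenate.

alsllsalslalslsalslaalsllsalslalsalsllsalsla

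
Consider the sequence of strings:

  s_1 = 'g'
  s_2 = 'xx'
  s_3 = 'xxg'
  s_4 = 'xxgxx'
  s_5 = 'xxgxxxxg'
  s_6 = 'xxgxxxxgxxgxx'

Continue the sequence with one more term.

From term 3 onward, concatenate the last term with the second-to-last: xx·g = xxg, xxg·xx = xxgxx, …
So term 7 is xxgxxxxgxxgxx·xxgxxxxg.

xxgxxxxgxxgxxxxgxxxxg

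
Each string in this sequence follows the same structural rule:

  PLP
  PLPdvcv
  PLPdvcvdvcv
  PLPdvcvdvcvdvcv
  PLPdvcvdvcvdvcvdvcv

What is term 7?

PLPdvcvdvcvdvcvdvcvdvcvdvcv

Each term is the previous one with dvcv appended.
From PLPdvcvdvcvdvcvdvcv, 2 further steps: PLPdvcvdvcvdvcvdvcv → PLPdvcvdvcvdvcvdvcvdvcv → (answer).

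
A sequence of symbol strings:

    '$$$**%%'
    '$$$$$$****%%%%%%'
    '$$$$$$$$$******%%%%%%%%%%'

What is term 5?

Reading off run lengths: $ runs 3, 6, 9; * runs 2, 4, 6; % runs 2, 6, 10 — each is linear in n (n = 1, 2, …).
Setting n = 5 gives 15, 10, 18 characters in each block.

$$$$$$$$$$$$$$$**********%%%%%%%%%%%%%%%%%%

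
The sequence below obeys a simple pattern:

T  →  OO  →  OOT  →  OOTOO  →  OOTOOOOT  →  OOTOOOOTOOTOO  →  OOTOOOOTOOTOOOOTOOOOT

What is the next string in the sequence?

OOTOOOOTOOTOOOOTOOOOTOOTOOOOTOOTOO

From term 3 onward, concatenate the last term with the second-to-last: OO·T = OOT, OOT·OO = OOTOO, …
The next term joins OOTOOOOTOOTOOOOTOOOOT and OOTOOOOTOOTOO.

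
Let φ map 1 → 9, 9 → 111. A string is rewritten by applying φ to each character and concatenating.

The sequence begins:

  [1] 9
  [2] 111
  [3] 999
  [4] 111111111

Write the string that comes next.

999999999

Expanding 111111111: 1→9, 1→9, 1→9, 1→9, 1→9, 1→9, 1→9, 1→9, 1→9. Concatenated: 9 9 9 9 9 9 9 9 9.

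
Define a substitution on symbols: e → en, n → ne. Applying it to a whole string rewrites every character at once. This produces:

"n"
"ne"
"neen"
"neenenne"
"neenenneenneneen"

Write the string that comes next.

φ(neenenneenneneen) expands symbol-by-symbol to ne en en ne en ne ne en en ne ne en ne en en ne; joining the 16 pieces gives the next term.

neenenneenneneenenneneenneenenne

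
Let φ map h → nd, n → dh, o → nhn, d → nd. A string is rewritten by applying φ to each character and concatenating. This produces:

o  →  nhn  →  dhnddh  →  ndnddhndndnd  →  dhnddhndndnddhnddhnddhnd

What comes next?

Replace each of the 24 characters of dhnddhndndnddhnddhnddhnd in place — nd nd dh nd nd nd dh nd dh nd dh nd nd nd dh nd nd nd dh nd nd nd dh nd — and concatenate.

ndnddhndndnddhnddhnddhndndnddhndndnddhndndnddhnd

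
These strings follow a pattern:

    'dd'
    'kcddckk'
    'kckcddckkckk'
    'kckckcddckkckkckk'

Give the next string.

Each term wraps the previous one in kc on the left and ckk on the right.
Applying this once more to kckckcddckkckkckk:

kckckckcddckkckkckkckk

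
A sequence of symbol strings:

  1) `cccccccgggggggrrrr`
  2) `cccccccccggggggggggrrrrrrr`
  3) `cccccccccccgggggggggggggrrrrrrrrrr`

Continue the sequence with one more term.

cccccccccccccggggggggggggggggrrrrrrrrrrrrr

The n-th term is 2n+3 c's then 3n+1 g's then 3n-2 r's, where the shown terms are n = 2, 3, 4.
At n = 5 the blocks have lengths 13, 16, 13.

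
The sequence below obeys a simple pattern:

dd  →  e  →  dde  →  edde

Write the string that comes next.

ddeedde

This is a Fibonacci-style word recurrence s(k) = s(k−2)·s(k−1): e.g. dd·e = dde.
Continuing: dde · edde gives term 5.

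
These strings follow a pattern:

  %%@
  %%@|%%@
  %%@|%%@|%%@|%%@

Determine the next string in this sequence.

Each string is two copies of the previous one joined by '|'.
So the next term is two copies of %%@|%%@|%%@|%%@ with '|' between the halves.

%%@|%%@|%%@|%%@|%%@|%%@|%%@|%%@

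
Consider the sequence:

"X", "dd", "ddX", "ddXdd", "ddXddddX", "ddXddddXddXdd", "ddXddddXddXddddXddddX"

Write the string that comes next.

ddXddddXddXddddXddddXddXddddXddXdd

Each term (from the third on) is the previous term followed by the one before it: term 3 = dd·X = ddX.
So term 8 is ddXddddXddXddddXddddX·ddXddddXddXdd.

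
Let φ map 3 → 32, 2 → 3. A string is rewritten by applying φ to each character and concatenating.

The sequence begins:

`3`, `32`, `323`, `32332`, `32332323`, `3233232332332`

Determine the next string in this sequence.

Applying the rule to each of the 13 symbols of 3233232332332 gives the pieces 32 3 32 32 3 32 3 32 32 3 32 32 3, which concatenate to the answer.

323323233233232332323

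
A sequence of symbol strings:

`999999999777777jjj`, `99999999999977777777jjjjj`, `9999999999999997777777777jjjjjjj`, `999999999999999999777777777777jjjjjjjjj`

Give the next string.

The n-th term is 3n+3 9's then 2n+2 7's then 2n-1 j's, where the shown terms are n = 2, 3, 4, 5.
For the next term, n = 6, so the run lengths are 21, 14, 11.

99999999999999999999977777777777777jjjjjjjjjjj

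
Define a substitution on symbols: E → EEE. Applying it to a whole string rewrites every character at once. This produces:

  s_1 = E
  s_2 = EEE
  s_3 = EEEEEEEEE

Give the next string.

EEEEEEEEEEEEEEEEEEEEEEEEEEE

Expanding EEEEEEEEE: E→EEE, E→EEE, E→EEE, E→EEE, E→EEE, E→EEE, E→EEE, E→EEE, E→EEE. Concatenated: EEE EEE EEE EEE EEE EEE EEE EEE EEE.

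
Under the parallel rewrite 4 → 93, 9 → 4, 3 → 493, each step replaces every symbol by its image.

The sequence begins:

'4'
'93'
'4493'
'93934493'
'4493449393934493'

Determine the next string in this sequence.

93934493939344934493449393934493

Applying the rule to each of the 16 symbols of 4493449393934493 gives the pieces 93 93 4 493 93 93 4 493 4 493 4 493 93 93 4 493, which concatenate to the answer.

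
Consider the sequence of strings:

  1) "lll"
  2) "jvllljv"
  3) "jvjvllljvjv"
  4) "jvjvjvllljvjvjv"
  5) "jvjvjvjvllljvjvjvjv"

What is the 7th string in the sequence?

s(k+1) = jv·s(k)·jv, so each term gains jv as a prefix and jv as a suffix.
From jvjvjvjvllljvjvjvjv, 2 further steps: jvjvjvjvllljvjvjvjv → jvjvjvjvjvllljvjvjvjvjv → (answer).

jvjvjvjvjvjvllljvjvjvjvjvjv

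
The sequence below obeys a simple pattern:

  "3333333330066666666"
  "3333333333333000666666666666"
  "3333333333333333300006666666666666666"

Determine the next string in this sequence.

3333333333333333333330000066666666666666666666

The n-th term is 4n+1 3's then n 0's then 4n 6's, where the shown terms are n = 2, 3, 4.
At n = 5 the blocks have lengths 21, 5, 20.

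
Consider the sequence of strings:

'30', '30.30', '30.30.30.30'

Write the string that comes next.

30.30.30.30.30.30.30.30

Every step duplicates the string with '.' between the halves.
So the next term is two copies of 30.30.30.30 with '.' between the halves.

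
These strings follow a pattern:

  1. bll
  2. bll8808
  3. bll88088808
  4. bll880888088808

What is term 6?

Every step adds 8808 to the end: s(k+1) = s(k)·8808.
From bll880888088808, 2 further steps: bll880888088808 → bll8808880888088808 → (answer).

bll88088808880888088808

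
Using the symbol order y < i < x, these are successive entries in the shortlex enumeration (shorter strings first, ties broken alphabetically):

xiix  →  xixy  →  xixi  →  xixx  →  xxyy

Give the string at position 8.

Continuing the enumeration 3 steps past xxyy: xxyy → xxyi → xxyx → (answer).

xxiy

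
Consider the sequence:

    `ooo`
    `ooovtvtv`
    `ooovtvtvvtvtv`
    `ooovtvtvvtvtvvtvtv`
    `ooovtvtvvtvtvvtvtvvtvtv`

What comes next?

The strings grow by a fixed suffix vtvtv each time.
Applying this once more to ooovtvtvvtvtvvtvtvvtvtv:

ooovtvtvvtvtvvtvtvvtvtvvtvtv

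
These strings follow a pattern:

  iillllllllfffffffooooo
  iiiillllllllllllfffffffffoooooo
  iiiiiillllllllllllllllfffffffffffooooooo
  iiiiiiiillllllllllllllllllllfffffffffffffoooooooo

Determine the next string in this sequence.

iiiiiiiiiillllllllllllllllllllllllfffffffffffffffooooooooo

Each string has the form i^{2n-2} l^{4n} f^{2n+3} o^{n+3}, where the shown terms are n = 2, 3, 4, 5.
At n = 6 the blocks have lengths 10, 24, 15, 9.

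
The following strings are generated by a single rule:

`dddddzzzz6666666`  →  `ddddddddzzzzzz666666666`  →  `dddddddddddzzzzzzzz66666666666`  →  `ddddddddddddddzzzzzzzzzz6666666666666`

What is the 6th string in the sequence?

Reading off run lengths: d runs 5, 8, 11, 14; z runs 4, 6, 8, 10; 6 runs 7, 9, 11, 13 — each is linear in n, where the shown terms are n = 2, 3, 4, 5.
Setting n = 7 gives 20, 14, 17 characters in each block.

ddddddddddddddddddddzzzzzzzzzzzzzz66666666666666666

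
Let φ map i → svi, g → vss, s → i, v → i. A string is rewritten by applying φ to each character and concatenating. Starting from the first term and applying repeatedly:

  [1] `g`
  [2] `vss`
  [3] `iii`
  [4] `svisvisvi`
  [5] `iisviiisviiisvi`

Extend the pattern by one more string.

Replace each of the 15 characters of iisviiisviiisvi in place — svi svi i i svi svi svi i i svi svi svi i i svi — and concatenate.

svisviiisvisvisviiisvisvisviiisvi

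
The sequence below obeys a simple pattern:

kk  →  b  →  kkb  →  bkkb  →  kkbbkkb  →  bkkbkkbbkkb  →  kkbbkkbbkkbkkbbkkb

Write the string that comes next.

This is a Fibonacci-style word recurrence s(k) = s(k−2)·s(k−1): e.g. kk·b = kkb.
So term 8 is bkkbkkbbkkb·kkbbkkbbkkbkkbbkkb.

bkkbkkbbkkbkkbbkkbbkkbkkbbkkb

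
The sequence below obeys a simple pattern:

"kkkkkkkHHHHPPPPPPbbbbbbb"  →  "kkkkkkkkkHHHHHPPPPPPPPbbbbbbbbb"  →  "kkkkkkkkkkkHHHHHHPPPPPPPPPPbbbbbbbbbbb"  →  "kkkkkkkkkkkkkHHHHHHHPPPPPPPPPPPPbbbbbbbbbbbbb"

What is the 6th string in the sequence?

Term n consists of 2n+1 k's, followed by n+1 H's, followed by 2n P's, followed by 2n+1 b's, where the shown terms are n = 3, 4, 5, 6.
At n = 8 the blocks have lengths 17, 9, 16, 17.

kkkkkkkkkkkkkkkkkHHHHHHHHHPPPPPPPPPPPPPPPPbbbbbbbbbbbbbbbbb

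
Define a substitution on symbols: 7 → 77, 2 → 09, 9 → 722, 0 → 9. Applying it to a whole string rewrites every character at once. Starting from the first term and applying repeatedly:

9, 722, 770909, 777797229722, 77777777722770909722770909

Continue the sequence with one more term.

Replace each of the 26 characters of 77777777722770909722770909 in place — 77 77 77 77 77 77 77 77 77 09 09 77 77 9 722 9 722 77 09 09 77 77 9 722 9 722 — and concatenate.

7777777777777777770909777797229722770909777797229722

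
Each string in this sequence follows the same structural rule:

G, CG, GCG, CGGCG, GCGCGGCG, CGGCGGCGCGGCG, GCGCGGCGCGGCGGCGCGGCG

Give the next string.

CGGCGGCGCGGCGGCGCGGCGCGGCGGCGCGGCG

This is a Fibonacci-style word recurrence s(k) = s(k−2)·s(k−1): e.g. G·CG = GCG.
The next term joins CGGCGGCGCGGCG and GCGCGGCGCGGCGGCGCGGCG.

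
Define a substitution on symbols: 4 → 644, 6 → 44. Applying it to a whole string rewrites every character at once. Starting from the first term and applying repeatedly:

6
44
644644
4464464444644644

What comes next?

Rewriting the 16 symbols of 4464464444644644 one by one yields 644 644 44 644 644 44 644 644 644 644 44 644 644 44 644 644; concatenated:

64464444644644446446446446444464464444644644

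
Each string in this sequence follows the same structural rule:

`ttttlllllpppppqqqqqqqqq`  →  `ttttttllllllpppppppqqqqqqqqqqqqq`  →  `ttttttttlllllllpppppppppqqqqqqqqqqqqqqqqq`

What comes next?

ttttttttttllllllllpppppppppppqqqqqqqqqqqqqqqqqqqqq

Reading off run lengths: t runs 4, 6, 8; l runs 5, 6, 7; p runs 5, 7, 9; q runs 9, 13, 17 — each is linear in n, where the shown terms are n = 2, 3, 4.
Setting n = 5 gives 10, 8, 11, 21 characters in each block.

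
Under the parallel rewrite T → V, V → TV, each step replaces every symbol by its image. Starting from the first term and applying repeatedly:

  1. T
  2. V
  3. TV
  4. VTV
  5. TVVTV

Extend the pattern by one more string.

Rewriting each symbol of TVVTV: T→V, V→TV, V→TV, T→V, V→TV, which concatenates to V TV TV V TV.

VTVTVVTV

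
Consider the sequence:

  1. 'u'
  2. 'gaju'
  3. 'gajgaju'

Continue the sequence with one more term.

Each term is the previous one with gaj prepended.
So the next term is gaj·gajgaju.

gajgajgaju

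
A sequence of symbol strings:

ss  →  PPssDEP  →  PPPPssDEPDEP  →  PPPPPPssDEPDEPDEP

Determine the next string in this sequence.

PPPPPPPPssDEPDEPDEPDEP

Every step adds PP to the front and DEP to the end of the previous string.
So the next term is PP·PPPPPPssDEPDEPDEP·DEP.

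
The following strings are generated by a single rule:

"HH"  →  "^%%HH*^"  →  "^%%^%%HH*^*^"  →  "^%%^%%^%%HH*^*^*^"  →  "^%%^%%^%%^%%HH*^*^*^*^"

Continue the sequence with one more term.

Every step adds ^%% to the front and *^ to the end of the previous string.
Applying this once more to ^%%^%%^%%^%%HH*^*^*^*^:

^%%^%%^%%^%%^%%HH*^*^*^*^*^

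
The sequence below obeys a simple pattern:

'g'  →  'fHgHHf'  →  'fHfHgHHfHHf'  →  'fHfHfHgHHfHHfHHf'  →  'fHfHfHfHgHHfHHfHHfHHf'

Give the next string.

fHfHfHfHfHgHHfHHfHHfHHfHHf

Every step adds fH to the front and HHf to the end of the previous string.
So the next term is fH·fHfHfHfHgHHfHHfHHfHHf·HHf.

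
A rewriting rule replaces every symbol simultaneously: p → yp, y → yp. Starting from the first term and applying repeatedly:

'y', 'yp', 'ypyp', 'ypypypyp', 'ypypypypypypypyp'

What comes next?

Rewriting the 16 symbols of ypypypypypypypyp one by one yields yp yp yp yp yp yp yp yp yp yp yp yp yp yp yp yp; concatenated:

ypypypypypypypypypypypypypypypyp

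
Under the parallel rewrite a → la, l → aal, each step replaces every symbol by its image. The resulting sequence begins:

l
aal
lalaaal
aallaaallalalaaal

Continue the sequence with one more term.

Rewriting the 17 symbols of aallaaallalalaaal one by one yields la la aal aal la la la aal aal la aal la aal la la la aal; concatenated:

lalaaalaallalalaaalaallaaallaaallalalaaal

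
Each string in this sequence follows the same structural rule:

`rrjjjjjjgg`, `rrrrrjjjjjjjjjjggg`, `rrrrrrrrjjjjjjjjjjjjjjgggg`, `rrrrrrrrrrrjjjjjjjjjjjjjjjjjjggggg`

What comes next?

rrrrrrrrrrrrrrjjjjjjjjjjjjjjjjjjjjjjgggggg

Reading off run lengths: r runs 2, 5, 8, 11; j runs 6, 10, 14, 18; g runs 2, 3, 4, 5 — each is linear in n (n = 1, 2, …).
For the next term, n = 5, so the run lengths are 14, 22, 6.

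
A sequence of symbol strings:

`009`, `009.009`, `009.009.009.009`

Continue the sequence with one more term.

s(k+1) = s(k)·.·s(k) — each term doubles the last with '.' between the halves.
One more doubling of 009.009.009.009 gives the answer.

009.009.009.009.009.009.009.009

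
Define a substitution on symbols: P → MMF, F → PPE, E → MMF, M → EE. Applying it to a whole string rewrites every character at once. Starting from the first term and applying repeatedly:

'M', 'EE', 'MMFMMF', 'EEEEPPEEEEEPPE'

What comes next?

MMFMMFMMFMMFMMFMMFMMFMMFMMFMMFMMFMMFMMFMMF

Applying the rule to each of the 14 symbols of EEEEPPEEEEEPPE gives the pieces MMF MMF MMF MMF MMF MMF MMF MMF MMF MMF MMF MMF MMF MMF, which concatenate to the answer.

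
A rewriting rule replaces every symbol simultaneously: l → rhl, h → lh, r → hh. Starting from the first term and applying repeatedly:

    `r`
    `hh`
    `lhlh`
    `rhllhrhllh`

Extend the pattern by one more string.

Apply φ to rhllhrhllh symbol by symbol: r→hh, h→lh, l→rhl, l→rhl, h→lh, r→hh, h→lh, l→rhl, l→rhl, h→lh; joined: hh lh rhl rhl lh hh lh rhl rhl lh.

hhlhrhlrhllhhhlhrhlrhllh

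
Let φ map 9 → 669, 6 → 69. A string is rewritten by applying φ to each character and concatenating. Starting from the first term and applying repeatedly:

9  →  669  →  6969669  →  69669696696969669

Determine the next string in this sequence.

69669696966969669696966969669696696969669

Replace each of the 17 characters of 69669696696969669 in place — 69 669 69 69 669 69 669 69 69 669 69 669 69 669 69 69 669 — and concatenate.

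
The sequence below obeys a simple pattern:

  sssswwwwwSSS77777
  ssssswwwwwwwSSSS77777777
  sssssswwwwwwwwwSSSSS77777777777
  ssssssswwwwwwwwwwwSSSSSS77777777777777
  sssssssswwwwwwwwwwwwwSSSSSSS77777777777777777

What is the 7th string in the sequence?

sssssssssswwwwwwwwwwwwwwwwwSSSSSSSSS77777777777777777777777

The n-th term is n+2 s's then 2n+1 w's then n+1 S's then 3n-1 7's, where the shown terms are n = 2, 3, 4, 5, 6.
For term 7, n = 8, so the run lengths are 10, 17, 9, 23.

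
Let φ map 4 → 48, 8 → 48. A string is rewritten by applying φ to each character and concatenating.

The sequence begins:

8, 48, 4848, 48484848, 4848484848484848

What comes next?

φ(4848484848484848) expands symbol-by-symbol to 48 48 48 48 48 48 48 48 48 48 48 48 48 48 48 48; joining the 16 pieces gives the next term.

48484848484848484848484848484848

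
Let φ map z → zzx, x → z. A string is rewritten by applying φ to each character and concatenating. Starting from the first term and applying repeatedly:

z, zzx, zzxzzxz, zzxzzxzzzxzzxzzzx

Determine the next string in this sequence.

Applying the rule to each of the 17 symbols of zzxzzxzzzxzzxzzzx gives the pieces zzx zzx z zzx zzx z zzx zzx zzx z zzx zzx z zzx zzx zzx z, which concatenate to the answer.

zzxzzxzzzxzzxzzzxzzxzzxzzzxzzxzzzxzzxzzxz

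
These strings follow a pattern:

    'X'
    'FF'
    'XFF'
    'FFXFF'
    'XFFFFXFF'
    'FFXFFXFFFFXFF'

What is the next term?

From term 3 onward, concatenate the second-to-last term with the last: X·FF = XFF, FF·XFF = FFXFF, …
Continuing: XFFFFXFF · FFXFFXFFFFXFF gives term 7.

XFFFFXFFFFXFFXFFFFXFF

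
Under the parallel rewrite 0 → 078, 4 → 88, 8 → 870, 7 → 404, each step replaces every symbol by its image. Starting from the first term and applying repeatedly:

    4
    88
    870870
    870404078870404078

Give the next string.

87040407888078880784048708704040788807888078404870

Replace each of the 18 characters of 870404078870404078 in place — 870 404 078 88 078 88 078 404 870 870 404 078 88 078 88 078 404 870 — and concatenate.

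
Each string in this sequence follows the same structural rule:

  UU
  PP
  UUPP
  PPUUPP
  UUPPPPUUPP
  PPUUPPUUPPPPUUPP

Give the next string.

From term 3 onward, concatenate the second-to-last term with the last: UU·PP = UUPP, PP·UUPP = PPUUPP, …
So term 7 is UUPPPPUUPP·PPUUPPUUPPPPUUPP.

UUPPPPUUPPPPUUPPUUPPPPUUPP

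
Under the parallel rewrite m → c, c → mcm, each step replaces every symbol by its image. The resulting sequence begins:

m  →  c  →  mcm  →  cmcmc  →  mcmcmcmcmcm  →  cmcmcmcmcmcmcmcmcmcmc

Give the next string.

mcmcmcmcmcmcmcmcmcmcmcmcmcmcmcmcmcmcmcmcmcm

Replace each of the 21 characters of cmcmcmcmcmcmcmcmcmcmc in place — mcm c mcm c mcm c mcm c mcm c mcm c mcm c mcm c mcm c mcm c mcm — and concatenate.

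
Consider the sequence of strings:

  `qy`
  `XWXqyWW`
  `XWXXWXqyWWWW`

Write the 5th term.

Every step adds XWX to the front and WW to the end of the previous string.
From XWXXWXqyWWWW, 2 further steps: XWXXWXqyWWWW → XWXXWXXWXqyWWWWWW → (answer).

XWXXWXXWXXWXqyWWWWWWWW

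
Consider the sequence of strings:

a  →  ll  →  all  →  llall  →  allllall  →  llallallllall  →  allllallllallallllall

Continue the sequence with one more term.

llallallllallallllallllallallllall

From term 3 onward, concatenate the second-to-last term with the last: a·ll = all, ll·all = llall, …
So term 8 is llallallllall·allllallllallallllall.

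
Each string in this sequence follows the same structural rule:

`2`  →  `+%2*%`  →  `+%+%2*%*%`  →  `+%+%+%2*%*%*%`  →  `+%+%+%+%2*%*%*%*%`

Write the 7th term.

+%+%+%+%+%+%2*%*%*%*%*%*%

Each term wraps the previous one in +% on the left and *% on the right.
From +%+%+%+%2*%*%*%*%, 2 further steps: +%+%+%+%2*%*%*%*% → +%+%+%+%+%2*%*%*%*%*% → (answer).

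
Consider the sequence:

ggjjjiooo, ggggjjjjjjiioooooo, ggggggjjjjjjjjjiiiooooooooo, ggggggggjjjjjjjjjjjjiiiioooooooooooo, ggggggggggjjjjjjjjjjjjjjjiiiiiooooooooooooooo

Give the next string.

ggggggggggggjjjjjjjjjjjjjjjjjjiiiiiioooooooooooooooooo

The n-th term is 2n g's then 3n j's then n i's then 3n o's (n = 1, 2, …).
Setting n = 6 gives 12, 18, 6, 18 characters in each block.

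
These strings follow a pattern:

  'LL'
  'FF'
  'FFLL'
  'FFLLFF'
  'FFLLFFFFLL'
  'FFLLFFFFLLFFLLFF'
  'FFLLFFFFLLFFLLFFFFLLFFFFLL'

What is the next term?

FFLLFFFFLLFFLLFFFFLLFFFFLLFFLLFFFFLLFFLLFF

From term 3 onward, concatenate the last term with the second-to-last: FF·LL = FFLL, FFLL·FF = FFLLFF, …
So term 8 is FFLLFFFFLLFFLLFFFFLLFFFFLL·FFLLFFFFLLFFLLFF.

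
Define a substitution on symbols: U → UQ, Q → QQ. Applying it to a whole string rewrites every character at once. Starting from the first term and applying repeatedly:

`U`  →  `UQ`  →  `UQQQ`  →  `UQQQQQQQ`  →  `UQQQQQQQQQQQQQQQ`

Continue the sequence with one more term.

UQQQQQQQQQQQQQQQQQQQQQQQQQQQQQQQ

Applying the rule to each of the 16 symbols of UQQQQQQQQQQQQQQQ gives the pieces UQ QQ QQ QQ QQ QQ QQ QQ QQ QQ QQ QQ QQ QQ QQ QQ, which concatenate to the answer.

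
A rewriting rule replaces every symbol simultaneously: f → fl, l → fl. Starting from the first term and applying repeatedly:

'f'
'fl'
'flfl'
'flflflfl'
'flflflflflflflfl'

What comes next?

Replace each of the 16 characters of flflflflflflflfl in place — fl fl fl fl fl fl fl fl fl fl fl fl fl fl fl fl — and concatenate.

flflflflflflflflflflflflflflflfl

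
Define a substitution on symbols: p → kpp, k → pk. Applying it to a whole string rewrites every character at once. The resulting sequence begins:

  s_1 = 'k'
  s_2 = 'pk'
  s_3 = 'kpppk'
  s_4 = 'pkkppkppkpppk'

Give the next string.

Applying the rule to each of the 13 symbols of pkkppkppkpppk gives the pieces kpp pk pk kpp kpp pk kpp kpp pk kpp kpp kpp pk, which concatenate to the answer.

kpppkpkkppkpppkkppkpppkkppkppkpppk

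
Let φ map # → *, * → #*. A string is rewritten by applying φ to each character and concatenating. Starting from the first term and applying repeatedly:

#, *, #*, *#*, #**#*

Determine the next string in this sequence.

*#*#**#*

Expanding #**#*: #→*, *→#*, *→#*, #→*, *→#*. Concatenated: * #* #* * #*.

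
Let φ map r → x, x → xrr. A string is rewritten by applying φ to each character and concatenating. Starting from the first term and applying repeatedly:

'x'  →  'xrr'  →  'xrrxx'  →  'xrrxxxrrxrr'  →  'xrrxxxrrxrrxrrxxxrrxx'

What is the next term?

xrrxxxrrxrrxrrxxxrrxxxrrxxxrrxrrxrrxxxrrxrr

Replace each of the 21 characters of xrrxxxrrxrrxrrxxxrrxx in place — xrr x x xrr xrr xrr x x xrr x x xrr x x xrr xrr xrr x x xrr xrr — and concatenate.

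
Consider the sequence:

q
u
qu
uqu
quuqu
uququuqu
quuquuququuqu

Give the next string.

Each term (from the third on) is the two preceding terms concatenated in order: term 3 = q·u = qu.
So term 8 is uququuqu·quuquuququuqu.

uququuququuquuququuqu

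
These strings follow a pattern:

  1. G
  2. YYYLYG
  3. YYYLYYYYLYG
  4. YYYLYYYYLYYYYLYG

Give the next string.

Every step adds YYYLY at the front: s(k+1) = YYYLY·s(k).
So the next term is YYYLY·YYYLYYYYLYYYYLYG.

YYYLYYYYLYYYYLYYYYLYG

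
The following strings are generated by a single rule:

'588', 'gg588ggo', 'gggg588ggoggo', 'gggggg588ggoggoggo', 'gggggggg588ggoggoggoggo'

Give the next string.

gggggggggg588ggoggoggoggoggo

Each term wraps the previous one in gg on the left and ggo on the right.
One more step from gggggggg588ggoggoggoggo gives the answer.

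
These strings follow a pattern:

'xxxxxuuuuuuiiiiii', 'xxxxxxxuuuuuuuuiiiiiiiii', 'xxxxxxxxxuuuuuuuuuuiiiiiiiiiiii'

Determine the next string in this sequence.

Term n consists of 2n+1 x's, followed by 2n+2 u's, followed by 3n i's, where the shown terms are n = 2, 3, 4.
Setting n = 5 gives 11, 12, 15 characters in each block.

xxxxxxxxxxxuuuuuuuuuuuuiiiiiiiiiiiiiii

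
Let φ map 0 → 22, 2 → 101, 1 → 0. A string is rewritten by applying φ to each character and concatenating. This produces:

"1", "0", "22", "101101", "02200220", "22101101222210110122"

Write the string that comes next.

1011010220022010110110110102200220101101

Replace each of the 20 characters of 22101101222210110122 in place — 101 101 0 22 0 0 22 0 101 101 101 101 0 22 0 0 22 0 101 101 — and concatenate.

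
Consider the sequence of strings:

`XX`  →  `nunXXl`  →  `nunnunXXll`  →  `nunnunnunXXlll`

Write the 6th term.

s(k+1) = nun·s(k)·l, so each term gains nun as a prefix and l as a suffix.
From nunnunnunXXlll, 2 further steps: nunnunnunXXlll → nunnunnunnunXXllll → (answer).

nunnunnunnunnunXXlllll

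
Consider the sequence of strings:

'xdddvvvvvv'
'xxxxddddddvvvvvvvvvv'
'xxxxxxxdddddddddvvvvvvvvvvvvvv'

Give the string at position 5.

xxxxxxxxxxxxxdddddddddddddddvvvvvvvvvvvvvvvvvvvvvv

Term n consists of 3n-2 x's, followed by 3n d's, followed by 4n+2 v's (n = 1, 2, …).
At n = 5 the blocks have lengths 13, 15, 22.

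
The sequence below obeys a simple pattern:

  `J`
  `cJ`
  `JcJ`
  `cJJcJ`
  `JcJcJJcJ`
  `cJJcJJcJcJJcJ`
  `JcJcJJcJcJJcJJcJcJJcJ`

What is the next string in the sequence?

This is a Fibonacci-style word recurrence s(k) = s(k−2)·s(k−1): e.g. J·cJ = JcJ.
So term 8 is cJJcJJcJcJJcJ·JcJcJJcJcJJcJJcJcJJcJ.

cJJcJJcJcJJcJJcJcJJcJcJJcJJcJcJJcJ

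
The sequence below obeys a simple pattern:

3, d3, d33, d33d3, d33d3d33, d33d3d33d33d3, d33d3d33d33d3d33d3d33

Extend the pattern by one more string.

From term 3 onward, concatenate the last term with the second-to-last: d3·3 = d33, d33·d3 = d33d3, …
The next term joins d33d3d33d33d3d33d3d33 and d33d3d33d33d3.

d33d3d33d33d3d33d3d33d33d3d33d33d3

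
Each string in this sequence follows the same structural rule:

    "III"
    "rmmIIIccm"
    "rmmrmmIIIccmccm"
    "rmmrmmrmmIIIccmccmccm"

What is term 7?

Each term wraps the previous one in rmm on the left and ccm on the right.
From rmmrmmrmmIIIccmccmccm, 3 further steps: rmmrmmrmmIIIccmccmccm → rmmrmmrmmrmmIIIccmccmccmccm → rmmrmmrmmrmmrmmIIIccmccmccmccmccm → (answer).

rmmrmmrmmrmmrmmrmmIIIccmccmccmccmccmccm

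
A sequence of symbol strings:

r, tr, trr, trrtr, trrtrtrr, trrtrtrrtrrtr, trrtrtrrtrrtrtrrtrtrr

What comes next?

trrtrtrrtrrtrtrrtrtrrtrrtrtrrtrrtr

This is a Fibonacci-style word recurrence s(k) = s(k−1)·s(k−2): e.g. tr·r = trr.
So term 8 is trrtrtrrtrrtrtrrtrtrr·trrtrtrrtrrtr.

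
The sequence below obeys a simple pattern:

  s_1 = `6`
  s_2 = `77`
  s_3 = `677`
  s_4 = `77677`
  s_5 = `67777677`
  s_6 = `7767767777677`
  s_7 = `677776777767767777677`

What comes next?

7767767777677677776777767767777677

From term 3 onward, concatenate the second-to-last term with the last: 6·77 = 677, 77·677 = 77677, …
Continuing: 7767767777677 · 677776777767767777677 gives term 8.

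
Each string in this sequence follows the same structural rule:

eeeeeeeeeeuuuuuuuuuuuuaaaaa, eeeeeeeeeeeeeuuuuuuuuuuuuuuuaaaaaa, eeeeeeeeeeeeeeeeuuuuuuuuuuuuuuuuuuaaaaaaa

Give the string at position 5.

The n-th term is 3n+1 e's then 3n+3 u's then n+2 a's, where the shown terms are n = 3, 4, 5.
Setting n = 7 gives 22, 24, 9 characters in each block.

eeeeeeeeeeeeeeeeeeeeeeuuuuuuuuuuuuuuuuuuuuuuuuaaaaaaaaa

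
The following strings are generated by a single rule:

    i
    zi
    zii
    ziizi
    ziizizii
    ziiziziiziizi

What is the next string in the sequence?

ziiziziiziiziziizizii

This is a Fibonacci-style word recurrence s(k) = s(k−1)·s(k−2): e.g. zi·i = zii.
So term 7 is ziiziziiziizi·ziizizii.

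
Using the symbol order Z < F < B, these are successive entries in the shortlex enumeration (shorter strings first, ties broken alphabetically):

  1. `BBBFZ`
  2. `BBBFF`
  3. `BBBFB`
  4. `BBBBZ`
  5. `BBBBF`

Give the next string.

Find the rightmost character of BBBBF below B, bump it to the next letter, and reset everything to its right to Z.

BBBBB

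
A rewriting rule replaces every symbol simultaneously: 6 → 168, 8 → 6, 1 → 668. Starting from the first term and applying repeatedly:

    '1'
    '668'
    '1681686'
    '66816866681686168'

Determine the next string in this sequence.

Replace each of the 17 characters of 66816866681686168 in place — 168 168 6 668 168 6 168 168 168 6 668 168 6 168 668 168 6 — and concatenate.

16816866681686168168168666816861686681686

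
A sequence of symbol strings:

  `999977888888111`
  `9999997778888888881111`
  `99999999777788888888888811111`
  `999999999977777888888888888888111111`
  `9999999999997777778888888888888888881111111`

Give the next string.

Term n consists of 2n 9's, followed by n 7's, followed by 3n 8's, followed by n+1 1's, where the shown terms are n = 2, 3, 4, 5, 6.
Setting n = 7 gives 14, 7, 21, 8 characters in each block.

99999999999999777777788888888888888888888811111111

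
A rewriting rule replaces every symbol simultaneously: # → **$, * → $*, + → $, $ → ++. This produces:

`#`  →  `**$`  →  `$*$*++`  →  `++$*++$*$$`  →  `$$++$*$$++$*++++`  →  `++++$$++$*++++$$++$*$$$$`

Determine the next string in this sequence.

$$$$++++$$++$*$$$$++++$$++$*++++++++

φ(++++$$++$*++++$$++$*$$$$) expands symbol-by-symbol to $ $ $ $ ++ ++ $ $ ++ $* $ $ $ $ ++ ++ $ $ ++ $* ++ ++ ++ ++; joining the 24 pieces gives the next term.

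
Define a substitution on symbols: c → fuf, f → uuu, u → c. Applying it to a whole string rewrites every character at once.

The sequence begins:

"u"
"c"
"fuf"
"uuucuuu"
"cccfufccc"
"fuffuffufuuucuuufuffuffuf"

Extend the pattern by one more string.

Rewriting the 25 symbols of fuffuffufuuucuuufuffuffuf one by one yields uuu c uuu uuu c uuu uuu c uuu c c c fuf c c c uuu c uuu uuu c uuu uuu c uuu; concatenated:

uuucuuuuuucuuuuuucuuucccfufcccuuucuuuuuucuuuuuucuuu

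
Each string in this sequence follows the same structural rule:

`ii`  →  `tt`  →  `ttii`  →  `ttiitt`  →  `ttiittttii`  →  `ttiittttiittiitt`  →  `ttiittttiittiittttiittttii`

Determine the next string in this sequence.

ttiittttiittiittttiittttiittiittttiittiitt

This is a Fibonacci-style word recurrence s(k) = s(k−1)·s(k−2): e.g. tt·ii = ttii.
The next term joins ttiittttiittiittttiittttii and ttiittttiittiitt.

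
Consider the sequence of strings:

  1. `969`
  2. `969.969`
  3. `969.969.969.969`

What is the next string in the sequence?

Every step duplicates the string with '.' between the halves.
Doubling 969.969.969.969 with '.' between the halves:

969.969.969.969.969.969.969.969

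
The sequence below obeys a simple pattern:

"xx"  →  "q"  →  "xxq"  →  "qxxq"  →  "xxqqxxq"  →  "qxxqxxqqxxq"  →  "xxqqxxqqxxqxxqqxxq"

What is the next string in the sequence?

qxxqxxqqxxqxxqqxxqqxxqxxqqxxq

Each term (from the third on) is the two preceding terms concatenated in order: term 3 = xx·q = xxq.
The next term joins qxxqxxqqxxq and xxqqxxqqxxqxxqqxxq.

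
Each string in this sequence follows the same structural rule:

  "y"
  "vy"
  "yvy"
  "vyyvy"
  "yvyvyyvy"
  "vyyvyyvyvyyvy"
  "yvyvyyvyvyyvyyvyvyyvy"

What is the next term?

Each term (from the third on) is the two preceding terms concatenated in order: term 3 = y·vy = yvy.
So term 8 is vyyvyyvyvyyvy·yvyvyyvyvyyvyyvyvyyvy.

vyyvyyvyvyyvyyvyvyyvyvyyvyyvyvyyvy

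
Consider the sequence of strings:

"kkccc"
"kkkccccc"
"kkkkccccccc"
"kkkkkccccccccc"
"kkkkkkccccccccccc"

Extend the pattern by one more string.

Reading off run lengths: k runs 2, 3, 4, 5, 6; c runs 3, 5, 7, 9, 11 — each is linear in n (n = 1, 2, …).
For the next term, n = 6, so the run lengths are 7, 13.

kkkkkkkccccccccccccc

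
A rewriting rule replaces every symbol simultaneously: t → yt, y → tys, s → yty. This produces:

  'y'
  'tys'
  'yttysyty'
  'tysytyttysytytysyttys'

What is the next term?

Rewriting the 21 symbols of tysytyttysytytysyttys one by one yields yt tys yty tys yt tys yt yt tys yty tys yt tys yt tys yty tys yt yt tys yty; concatenated:

yttysytytysyttysytyttysytytysyttysyttysytytysytyttysyty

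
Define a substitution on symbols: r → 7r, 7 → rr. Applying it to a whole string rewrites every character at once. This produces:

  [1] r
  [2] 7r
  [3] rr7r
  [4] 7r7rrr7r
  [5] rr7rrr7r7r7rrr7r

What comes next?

φ(rr7rrr7r7r7rrr7r) expands symbol-by-symbol to 7r 7r rr 7r 7r 7r rr 7r rr 7r rr 7r 7r 7r rr 7r; joining the 16 pieces gives the next term.

7r7rrr7r7r7rrr7rrr7rrr7r7r7rrr7r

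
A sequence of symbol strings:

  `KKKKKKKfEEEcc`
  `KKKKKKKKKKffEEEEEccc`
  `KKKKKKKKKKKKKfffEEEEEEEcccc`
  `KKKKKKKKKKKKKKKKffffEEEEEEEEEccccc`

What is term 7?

KKKKKKKKKKKKKKKKKKKKKKKKKfffffffEEEEEEEEEEEEEEEcccccccc

Each string has the form K^{3n+1} f^{n-1} E^{2n-1} c^{n}, where the shown terms are n = 2, 3, 4, 5.
Setting n = 8 gives 25, 7, 15, 8 characters in each block.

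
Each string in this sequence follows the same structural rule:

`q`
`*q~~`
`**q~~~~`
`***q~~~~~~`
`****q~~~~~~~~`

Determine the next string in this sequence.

Every step adds * to the front and ~~ to the end of the previous string.
One more step from ****q~~~~~~~~ gives the answer.

*****q~~~~~~~~~~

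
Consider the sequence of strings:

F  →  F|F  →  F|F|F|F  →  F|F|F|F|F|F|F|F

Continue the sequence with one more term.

s(k+1) = s(k)·|·s(k) — each term doubles the last with '|' between the halves.
So the next term is two copies of F|F|F|F|F|F|F|F with '|' between the halves.

F|F|F|F|F|F|F|F|F|F|F|F|F|F|F|F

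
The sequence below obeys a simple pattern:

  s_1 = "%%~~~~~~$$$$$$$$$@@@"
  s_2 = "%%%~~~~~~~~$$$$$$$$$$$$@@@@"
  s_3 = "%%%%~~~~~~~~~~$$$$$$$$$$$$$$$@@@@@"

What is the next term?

The n-th term is n %'s then 2n+2 ~'s then 3n+3 $'s then n+1 @'s, where the shown terms are n = 2, 3, 4.
At n = 5 the blocks have lengths 5, 12, 18, 6.

%%%%%~~~~~~~~~~~~$$$$$$$$$$$$$$$$$$@@@@@@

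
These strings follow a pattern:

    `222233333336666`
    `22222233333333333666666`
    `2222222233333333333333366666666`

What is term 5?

The n-th term is 2n 2's then 4n-1 3's then 2n 6's, where the shown terms are n = 2, 3, 4.
For term 5, n = 6, so the run lengths are 12, 23, 12.

22222222222233333333333333333333333666666666666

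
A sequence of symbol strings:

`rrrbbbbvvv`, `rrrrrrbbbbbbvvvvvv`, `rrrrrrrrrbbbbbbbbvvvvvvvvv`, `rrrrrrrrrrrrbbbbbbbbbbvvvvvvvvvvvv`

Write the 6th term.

rrrrrrrrrrrrrrrrrrbbbbbbbbbbbbbbvvvvvvvvvvvvvvvvvv

The n-th term is 3n r's then 2n+2 b's then 3n v's (n = 1, 2, …).
At n = 6 the blocks have lengths 18, 14, 18.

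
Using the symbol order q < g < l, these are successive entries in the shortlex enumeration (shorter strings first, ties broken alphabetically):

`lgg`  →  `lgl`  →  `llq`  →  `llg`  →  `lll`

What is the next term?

qqqq

After lll the length-3 strings are exhausted; the first length-4 string is 4 copies of q.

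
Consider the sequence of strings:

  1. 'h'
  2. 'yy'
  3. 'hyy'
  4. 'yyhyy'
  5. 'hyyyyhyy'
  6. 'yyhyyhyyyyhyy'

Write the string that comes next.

From term 3 onward, concatenate the second-to-last term with the last: h·yy = hyy, yy·hyy = yyhyy, …
Continuing: hyyyyhyy · yyhyyhyyyyhyy gives term 7.

hyyyyhyyyyhyyhyyyyhyy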